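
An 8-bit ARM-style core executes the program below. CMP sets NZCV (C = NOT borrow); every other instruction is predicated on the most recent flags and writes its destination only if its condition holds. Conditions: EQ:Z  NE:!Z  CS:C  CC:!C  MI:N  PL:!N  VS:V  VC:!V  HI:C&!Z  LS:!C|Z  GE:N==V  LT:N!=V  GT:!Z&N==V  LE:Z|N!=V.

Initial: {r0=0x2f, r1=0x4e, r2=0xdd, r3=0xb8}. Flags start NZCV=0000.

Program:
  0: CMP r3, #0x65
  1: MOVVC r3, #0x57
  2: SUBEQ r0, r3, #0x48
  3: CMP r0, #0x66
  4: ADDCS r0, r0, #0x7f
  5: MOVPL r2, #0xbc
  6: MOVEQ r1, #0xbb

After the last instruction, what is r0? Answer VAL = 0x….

VAL = 0x2f

0: ✓ CMP  NZCV=0011
1: · MOVVC
2: · SUBEQ
3: ✓ CMP  NZCV=1000
4: · ADDCS
5: · MOVPL
6: · MOVEQ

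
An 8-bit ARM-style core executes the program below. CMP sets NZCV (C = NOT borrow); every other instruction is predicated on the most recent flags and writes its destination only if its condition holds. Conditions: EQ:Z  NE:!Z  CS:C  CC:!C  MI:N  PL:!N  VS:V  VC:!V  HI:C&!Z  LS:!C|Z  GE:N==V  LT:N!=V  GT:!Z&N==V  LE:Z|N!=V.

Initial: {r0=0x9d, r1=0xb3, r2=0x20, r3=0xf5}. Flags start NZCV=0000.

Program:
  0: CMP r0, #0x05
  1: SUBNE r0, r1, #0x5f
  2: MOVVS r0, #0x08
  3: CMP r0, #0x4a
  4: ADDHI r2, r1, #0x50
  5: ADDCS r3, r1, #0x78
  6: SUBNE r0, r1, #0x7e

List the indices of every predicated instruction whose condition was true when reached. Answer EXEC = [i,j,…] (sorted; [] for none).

0: ✓ CMP  NZCV=1010
1: ✓ SUBNE  r0←0x54
2: · MOVVS
3: ✓ CMP  NZCV=0010
4: ✓ ADDHI  r2←0x03
5: ✓ ADDCS  r3←0x2b
6: ✓ SUBNE  r0←0x35

EXEC = [1,4,5,6]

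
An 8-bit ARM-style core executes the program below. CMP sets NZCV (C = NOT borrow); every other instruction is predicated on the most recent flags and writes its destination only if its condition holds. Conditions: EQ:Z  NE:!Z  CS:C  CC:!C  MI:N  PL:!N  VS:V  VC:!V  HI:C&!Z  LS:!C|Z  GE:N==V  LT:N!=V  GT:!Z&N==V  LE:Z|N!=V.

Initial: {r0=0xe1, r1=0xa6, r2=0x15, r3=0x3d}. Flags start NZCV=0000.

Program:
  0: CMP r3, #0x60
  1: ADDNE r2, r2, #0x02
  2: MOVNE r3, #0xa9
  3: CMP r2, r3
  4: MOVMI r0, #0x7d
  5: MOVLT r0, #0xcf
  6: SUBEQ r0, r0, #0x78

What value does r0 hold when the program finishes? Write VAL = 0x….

VAL = 0xe1

[0] flags=1000 → (cmp)
[1] flags=1000 NE?T → r2=0x17
[2] flags=1000 NE?T → r3=0xa9
[3] flags=0000 → (cmp)
[4] flags=0000 MI?F → skip
[5] flags=0000 LT?F → skip
[6] flags=0000 EQ?F → skip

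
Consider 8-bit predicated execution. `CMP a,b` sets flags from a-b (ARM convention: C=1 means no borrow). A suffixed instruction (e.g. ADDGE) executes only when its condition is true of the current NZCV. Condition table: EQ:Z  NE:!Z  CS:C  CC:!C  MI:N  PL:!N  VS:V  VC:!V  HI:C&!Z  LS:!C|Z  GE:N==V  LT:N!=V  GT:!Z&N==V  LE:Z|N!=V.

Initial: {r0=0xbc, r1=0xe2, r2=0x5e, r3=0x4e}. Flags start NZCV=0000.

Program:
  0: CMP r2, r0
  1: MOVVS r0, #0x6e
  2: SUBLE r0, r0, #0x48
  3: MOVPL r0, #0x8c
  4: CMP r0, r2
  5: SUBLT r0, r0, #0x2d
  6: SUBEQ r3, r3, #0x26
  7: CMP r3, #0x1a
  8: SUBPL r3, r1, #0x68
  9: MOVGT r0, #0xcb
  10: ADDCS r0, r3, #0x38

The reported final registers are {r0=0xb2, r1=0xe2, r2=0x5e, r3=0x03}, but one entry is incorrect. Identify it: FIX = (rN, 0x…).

FIX = (r3, 0x7a)

[0] flags=1001 → (cmp)
[1] flags=1001 VS?T → r0=0x6e
[2] flags=1001 LE?F → skip
[3] flags=1001 PL?F → skip
[4] flags=0010 → (cmp)
[5] flags=0010 LT?F → skip
[6] flags=0010 EQ?F → skip
[7] flags=0010 → (cmp)
[8] flags=0010 PL?T → r3=0x7a
[9] flags=0010 GT?T → r0=0xcb
[10] flags=0010 CS?T → r0=0xb2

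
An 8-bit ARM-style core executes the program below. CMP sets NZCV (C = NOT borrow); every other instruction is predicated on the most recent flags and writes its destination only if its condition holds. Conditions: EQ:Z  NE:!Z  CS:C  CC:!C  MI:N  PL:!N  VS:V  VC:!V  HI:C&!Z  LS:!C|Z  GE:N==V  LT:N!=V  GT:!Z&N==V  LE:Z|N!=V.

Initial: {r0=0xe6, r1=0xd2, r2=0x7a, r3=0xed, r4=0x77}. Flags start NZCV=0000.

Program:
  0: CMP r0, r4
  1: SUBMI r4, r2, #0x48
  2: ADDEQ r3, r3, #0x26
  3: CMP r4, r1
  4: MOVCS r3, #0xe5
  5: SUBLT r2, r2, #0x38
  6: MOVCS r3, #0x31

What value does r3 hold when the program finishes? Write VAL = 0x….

0: ✓ CMP  NZCV=0011
1: · SUBMI
2: · ADDEQ
3: ✓ CMP  NZCV=1001
4: · MOVCS
5: · SUBLT
6: · MOVCS

VAL = 0xed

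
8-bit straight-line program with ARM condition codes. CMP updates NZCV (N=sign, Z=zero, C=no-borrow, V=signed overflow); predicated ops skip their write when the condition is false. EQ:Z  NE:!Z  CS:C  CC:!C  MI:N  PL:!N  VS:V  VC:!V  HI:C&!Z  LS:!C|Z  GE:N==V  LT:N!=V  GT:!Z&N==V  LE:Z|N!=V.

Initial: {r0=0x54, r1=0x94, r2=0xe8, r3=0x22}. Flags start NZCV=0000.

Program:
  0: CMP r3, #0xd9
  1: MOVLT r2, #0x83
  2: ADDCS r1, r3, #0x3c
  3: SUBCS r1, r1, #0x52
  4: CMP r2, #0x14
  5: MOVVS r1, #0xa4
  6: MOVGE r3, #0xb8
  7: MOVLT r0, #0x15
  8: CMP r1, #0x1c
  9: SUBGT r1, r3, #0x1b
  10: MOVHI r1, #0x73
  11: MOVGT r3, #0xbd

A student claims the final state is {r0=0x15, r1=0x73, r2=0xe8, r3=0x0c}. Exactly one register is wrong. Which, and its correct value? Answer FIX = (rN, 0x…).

FIX = (r3, 0x22)

[0] flags=0000 → (cmp)
[1] flags=0000 LT?F → skip
[2] flags=0000 CS?F → skip
[3] flags=0000 CS?F → skip
[4] flags=1010 → (cmp)
[5] flags=1010 VS?F → skip
[6] flags=1010 GE?F → skip
[7] flags=1010 LT?T → r0=0x15
[8] flags=0011 → (cmp)
[9] flags=0011 GT?F → skip
[10] flags=0011 HI?T → r1=0x73
[11] flags=0011 GT?F → skip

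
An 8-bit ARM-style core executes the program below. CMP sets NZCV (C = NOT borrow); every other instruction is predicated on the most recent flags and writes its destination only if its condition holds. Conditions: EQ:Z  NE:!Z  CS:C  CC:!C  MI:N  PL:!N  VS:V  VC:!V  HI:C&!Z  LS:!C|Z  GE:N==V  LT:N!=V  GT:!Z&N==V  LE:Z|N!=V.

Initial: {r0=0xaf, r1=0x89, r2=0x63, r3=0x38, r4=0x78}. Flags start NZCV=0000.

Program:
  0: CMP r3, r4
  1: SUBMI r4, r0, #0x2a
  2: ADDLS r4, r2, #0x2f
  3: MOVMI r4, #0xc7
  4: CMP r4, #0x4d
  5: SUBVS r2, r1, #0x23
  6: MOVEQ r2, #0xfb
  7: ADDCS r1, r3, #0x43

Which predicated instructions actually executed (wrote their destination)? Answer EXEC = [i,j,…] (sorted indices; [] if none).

[0] flags=1000 → (cmp)
[1] flags=1000 MI?T → r4=0x85
[2] flags=1000 LS?T → r4=0x92
[3] flags=1000 MI?T → r4=0xc7
[4] flags=0011 → (cmp)
[5] flags=0011 VS?T → r2=0x66
[6] flags=0011 EQ?F → skip
[7] flags=0011 CS?T → r1=0x7b

EXEC = [1,2,3,5,7]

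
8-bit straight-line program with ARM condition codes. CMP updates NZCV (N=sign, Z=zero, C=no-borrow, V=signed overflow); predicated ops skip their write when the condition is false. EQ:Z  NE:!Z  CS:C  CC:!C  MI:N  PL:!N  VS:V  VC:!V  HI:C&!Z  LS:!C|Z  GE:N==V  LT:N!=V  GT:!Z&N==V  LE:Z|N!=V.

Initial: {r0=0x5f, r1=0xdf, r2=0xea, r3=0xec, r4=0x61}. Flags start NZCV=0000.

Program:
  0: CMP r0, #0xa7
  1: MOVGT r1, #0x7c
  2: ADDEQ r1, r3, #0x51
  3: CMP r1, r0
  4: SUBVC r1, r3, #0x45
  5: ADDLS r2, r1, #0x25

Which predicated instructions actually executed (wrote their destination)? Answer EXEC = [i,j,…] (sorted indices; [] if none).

EXEC = [1,4]

0: ✓ CMP  NZCV=1001
1: ✓ MOVGT  r1←0x7c
2: · ADDEQ
3: ✓ CMP  NZCV=0010
4: ✓ SUBVC  r1←0xa7
5: · ADDLS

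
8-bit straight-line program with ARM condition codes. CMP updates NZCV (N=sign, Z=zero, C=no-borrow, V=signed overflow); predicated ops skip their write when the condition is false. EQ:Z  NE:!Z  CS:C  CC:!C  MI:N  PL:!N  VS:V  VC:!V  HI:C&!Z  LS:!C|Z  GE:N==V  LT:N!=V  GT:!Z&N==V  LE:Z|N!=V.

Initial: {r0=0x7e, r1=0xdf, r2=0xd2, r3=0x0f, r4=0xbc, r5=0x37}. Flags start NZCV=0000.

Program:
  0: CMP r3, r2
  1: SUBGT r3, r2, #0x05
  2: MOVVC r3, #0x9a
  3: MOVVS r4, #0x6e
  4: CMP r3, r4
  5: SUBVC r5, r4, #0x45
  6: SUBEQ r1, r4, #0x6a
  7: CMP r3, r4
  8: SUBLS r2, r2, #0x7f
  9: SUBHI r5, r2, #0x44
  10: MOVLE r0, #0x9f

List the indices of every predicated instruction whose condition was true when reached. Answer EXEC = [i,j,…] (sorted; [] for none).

EXEC = [1,2,5,8,10]

[0] flags=0000 → (cmp)
[1] flags=0000 GT?T → r3=0xcd
[2] flags=0000 VC?T → r3=0x9a
[3] flags=0000 VS?F → skip
[4] flags=1000 → (cmp)
[5] flags=1000 VC?T → r5=0x77
[6] flags=1000 EQ?F → skip
[7] flags=1000 → (cmp)
[8] flags=1000 LS?T → r2=0x53
[9] flags=1000 HI?F → skip
[10] flags=1000 LE?T → r0=0x9f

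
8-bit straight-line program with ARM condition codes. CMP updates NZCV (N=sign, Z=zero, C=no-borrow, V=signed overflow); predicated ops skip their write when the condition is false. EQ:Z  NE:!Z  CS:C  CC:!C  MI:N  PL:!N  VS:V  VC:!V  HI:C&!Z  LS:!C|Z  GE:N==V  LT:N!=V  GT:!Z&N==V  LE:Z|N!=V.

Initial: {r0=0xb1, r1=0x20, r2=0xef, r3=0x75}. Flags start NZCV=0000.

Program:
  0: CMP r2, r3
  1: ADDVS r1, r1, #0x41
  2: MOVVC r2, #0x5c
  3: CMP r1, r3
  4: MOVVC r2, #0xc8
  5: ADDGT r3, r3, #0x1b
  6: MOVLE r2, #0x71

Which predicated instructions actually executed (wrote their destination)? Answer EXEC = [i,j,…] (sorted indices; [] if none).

0: ✓ CMP  NZCV=0011
1: ✓ ADDVS  r1←0x61
2: · MOVVC
3: ✓ CMP  NZCV=1000
4: ✓ MOVVC  r2←0xc8
5: · ADDGT
6: ✓ MOVLE  r2←0x71

EXEC = [1,4,6]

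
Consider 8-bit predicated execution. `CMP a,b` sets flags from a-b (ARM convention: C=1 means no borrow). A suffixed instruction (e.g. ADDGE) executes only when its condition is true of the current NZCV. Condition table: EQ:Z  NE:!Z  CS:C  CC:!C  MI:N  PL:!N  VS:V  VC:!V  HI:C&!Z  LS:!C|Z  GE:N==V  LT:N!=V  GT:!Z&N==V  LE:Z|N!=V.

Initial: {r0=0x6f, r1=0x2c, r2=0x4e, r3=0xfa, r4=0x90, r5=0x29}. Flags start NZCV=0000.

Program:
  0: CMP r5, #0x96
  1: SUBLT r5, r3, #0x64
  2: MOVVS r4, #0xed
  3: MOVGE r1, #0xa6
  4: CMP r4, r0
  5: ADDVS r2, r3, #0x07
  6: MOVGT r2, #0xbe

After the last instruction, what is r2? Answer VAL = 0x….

0: ✓ CMP  NZCV=1001
1: · SUBLT
2: ✓ MOVVS  r4←0xed
3: ✓ MOVGE  r1←0xa6
4: ✓ CMP  NZCV=0011
5: ✓ ADDVS  r2←0x01
6: · MOVGT

VAL = 0x01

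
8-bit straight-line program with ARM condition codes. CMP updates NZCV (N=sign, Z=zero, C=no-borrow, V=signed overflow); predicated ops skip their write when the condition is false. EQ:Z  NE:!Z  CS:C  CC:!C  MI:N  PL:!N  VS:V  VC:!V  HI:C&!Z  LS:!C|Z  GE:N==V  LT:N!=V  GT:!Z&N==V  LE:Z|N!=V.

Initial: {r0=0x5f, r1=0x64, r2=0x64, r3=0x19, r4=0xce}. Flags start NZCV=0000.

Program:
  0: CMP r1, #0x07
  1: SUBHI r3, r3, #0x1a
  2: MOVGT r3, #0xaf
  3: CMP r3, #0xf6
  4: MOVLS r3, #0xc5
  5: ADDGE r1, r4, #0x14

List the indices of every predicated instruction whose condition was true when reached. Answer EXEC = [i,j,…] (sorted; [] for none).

[0] flags=0010 → (cmp)
[1] flags=0010 HI?T → r3=0xff
[2] flags=0010 GT?T → r3=0xaf
[3] flags=1000 → (cmp)
[4] flags=1000 LS?T → r3=0xc5
[5] flags=1000 GE?F → skip

EXEC = [1,2,4]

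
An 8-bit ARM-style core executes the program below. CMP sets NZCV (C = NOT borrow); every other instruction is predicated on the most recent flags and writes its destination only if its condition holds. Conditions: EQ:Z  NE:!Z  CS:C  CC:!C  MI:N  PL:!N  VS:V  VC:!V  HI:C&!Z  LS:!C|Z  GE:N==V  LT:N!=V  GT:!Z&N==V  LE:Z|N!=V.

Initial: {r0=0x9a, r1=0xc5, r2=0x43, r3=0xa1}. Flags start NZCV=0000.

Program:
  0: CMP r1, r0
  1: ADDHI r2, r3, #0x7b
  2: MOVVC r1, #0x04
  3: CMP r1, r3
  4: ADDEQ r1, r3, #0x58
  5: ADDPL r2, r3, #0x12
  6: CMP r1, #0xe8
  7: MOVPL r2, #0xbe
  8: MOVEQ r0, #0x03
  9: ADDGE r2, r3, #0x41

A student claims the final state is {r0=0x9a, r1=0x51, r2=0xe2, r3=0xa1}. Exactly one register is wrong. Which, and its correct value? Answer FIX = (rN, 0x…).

FIX = (r1, 0x04)

0: ✓ CMP  NZCV=0010
1: ✓ ADDHI  r2←0x1c
2: ✓ MOVVC  r1←0x04
3: ✓ CMP  NZCV=0000
4: · ADDEQ
5: ✓ ADDPL  r2←0xb3
6: ✓ CMP  NZCV=0000
7: ✓ MOVPL  r2←0xbe
8: · MOVEQ
9: ✓ ADDGE  r2←0xe2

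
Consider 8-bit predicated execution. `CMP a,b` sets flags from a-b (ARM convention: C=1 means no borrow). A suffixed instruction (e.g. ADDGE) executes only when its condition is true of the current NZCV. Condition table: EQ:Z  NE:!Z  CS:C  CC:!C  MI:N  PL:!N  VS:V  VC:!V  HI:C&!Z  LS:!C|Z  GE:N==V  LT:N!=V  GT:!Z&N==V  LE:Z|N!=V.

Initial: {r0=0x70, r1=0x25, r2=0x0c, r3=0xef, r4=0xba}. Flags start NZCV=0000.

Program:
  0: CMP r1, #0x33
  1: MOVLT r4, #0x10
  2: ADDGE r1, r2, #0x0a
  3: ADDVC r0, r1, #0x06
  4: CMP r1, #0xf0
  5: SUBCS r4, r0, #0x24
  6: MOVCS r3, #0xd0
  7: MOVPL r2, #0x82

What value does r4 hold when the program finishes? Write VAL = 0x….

[0] flags=1000 → (cmp)
[1] flags=1000 LT?T → r4=0x10
[2] flags=1000 GE?F → skip
[3] flags=1000 VC?T → r0=0x2b
[4] flags=0000 → (cmp)
[5] flags=0000 CS?F → skip
[6] flags=0000 CS?F → skip
[7] flags=0000 PL?T → r2=0x82

VAL = 0x10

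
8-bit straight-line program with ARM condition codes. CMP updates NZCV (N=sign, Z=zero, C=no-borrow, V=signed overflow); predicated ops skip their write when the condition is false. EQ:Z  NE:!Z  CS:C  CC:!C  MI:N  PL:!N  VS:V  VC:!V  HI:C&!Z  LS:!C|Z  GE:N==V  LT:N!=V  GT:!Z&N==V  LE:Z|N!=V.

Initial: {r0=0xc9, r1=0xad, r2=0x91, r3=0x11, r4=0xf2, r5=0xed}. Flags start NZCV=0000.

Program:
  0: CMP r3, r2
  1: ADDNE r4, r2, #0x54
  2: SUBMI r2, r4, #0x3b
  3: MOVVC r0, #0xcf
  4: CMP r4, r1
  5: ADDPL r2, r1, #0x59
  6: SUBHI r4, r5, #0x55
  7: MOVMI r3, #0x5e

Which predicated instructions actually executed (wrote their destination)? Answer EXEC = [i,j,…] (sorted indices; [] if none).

0: ✓ CMP  NZCV=1001
1: ✓ ADDNE  r4←0xe5
2: ✓ SUBMI  r2←0xaa
3: · MOVVC
4: ✓ CMP  NZCV=0010
5: ✓ ADDPL  r2←0x06
6: ✓ SUBHI  r4←0x98
7: · MOVMI

EXEC = [1,2,5,6]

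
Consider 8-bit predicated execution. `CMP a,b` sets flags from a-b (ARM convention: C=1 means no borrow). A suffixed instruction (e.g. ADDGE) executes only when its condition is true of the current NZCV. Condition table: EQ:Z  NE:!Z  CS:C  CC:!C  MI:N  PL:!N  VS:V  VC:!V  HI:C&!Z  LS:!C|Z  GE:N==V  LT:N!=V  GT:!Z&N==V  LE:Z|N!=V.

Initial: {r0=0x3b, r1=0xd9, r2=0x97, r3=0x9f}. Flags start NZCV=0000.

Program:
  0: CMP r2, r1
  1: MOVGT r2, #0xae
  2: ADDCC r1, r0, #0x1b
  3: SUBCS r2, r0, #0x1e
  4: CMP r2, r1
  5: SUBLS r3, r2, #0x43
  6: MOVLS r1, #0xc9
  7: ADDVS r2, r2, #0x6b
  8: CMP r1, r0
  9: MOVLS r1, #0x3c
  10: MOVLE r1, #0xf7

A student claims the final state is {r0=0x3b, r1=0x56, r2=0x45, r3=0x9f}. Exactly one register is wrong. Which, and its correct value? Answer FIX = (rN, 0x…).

[0] flags=1000 → (cmp)
[1] flags=1000 GT?F → skip
[2] flags=1000 CC?T → r1=0x56
[3] flags=1000 CS?F → skip
[4] flags=0011 → (cmp)
[5] flags=0011 LS?F → skip
[6] flags=0011 LS?F → skip
[7] flags=0011 VS?T → r2=0x02
[8] flags=0010 → (cmp)
[9] flags=0010 LS?F → skip
[10] flags=0010 LE?F → skip

FIX = (r2, 0x02)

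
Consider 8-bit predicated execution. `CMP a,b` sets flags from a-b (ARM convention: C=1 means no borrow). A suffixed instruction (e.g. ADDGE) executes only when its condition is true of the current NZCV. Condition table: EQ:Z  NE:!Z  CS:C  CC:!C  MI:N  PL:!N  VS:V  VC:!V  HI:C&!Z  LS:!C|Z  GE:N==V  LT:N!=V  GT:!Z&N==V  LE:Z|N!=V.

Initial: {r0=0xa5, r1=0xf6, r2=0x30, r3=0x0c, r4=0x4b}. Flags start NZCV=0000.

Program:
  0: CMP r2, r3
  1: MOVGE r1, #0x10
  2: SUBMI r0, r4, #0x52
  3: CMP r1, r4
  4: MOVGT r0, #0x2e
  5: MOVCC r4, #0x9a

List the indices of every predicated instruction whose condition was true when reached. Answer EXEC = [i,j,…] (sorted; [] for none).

[0] flags=0010 → (cmp)
[1] flags=0010 GE?T → r1=0x10
[2] flags=0010 MI?F → skip
[3] flags=1000 → (cmp)
[4] flags=1000 GT?F → skip
[5] flags=1000 CC?T → r4=0x9a

EXEC = [1,5]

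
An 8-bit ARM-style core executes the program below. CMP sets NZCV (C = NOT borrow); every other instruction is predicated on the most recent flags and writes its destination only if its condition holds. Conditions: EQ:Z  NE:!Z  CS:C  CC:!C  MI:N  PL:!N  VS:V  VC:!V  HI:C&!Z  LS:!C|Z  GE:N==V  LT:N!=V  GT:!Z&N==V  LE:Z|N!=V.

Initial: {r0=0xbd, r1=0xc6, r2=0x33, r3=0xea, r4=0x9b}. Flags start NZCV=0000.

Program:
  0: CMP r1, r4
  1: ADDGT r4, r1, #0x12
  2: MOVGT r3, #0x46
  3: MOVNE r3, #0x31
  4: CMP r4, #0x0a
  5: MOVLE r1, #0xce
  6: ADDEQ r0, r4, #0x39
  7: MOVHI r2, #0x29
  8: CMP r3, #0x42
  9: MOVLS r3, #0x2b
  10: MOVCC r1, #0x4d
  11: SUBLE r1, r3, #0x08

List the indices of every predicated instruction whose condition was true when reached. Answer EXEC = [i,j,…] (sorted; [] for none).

EXEC = [1,2,3,5,7,9,10,11]

[0] flags=0010 → (cmp)
[1] flags=0010 GT?T → r4=0xd8
[2] flags=0010 GT?T → r3=0x46
[3] flags=0010 NE?T → r3=0x31
[4] flags=1010 → (cmp)
[5] flags=1010 LE?T → r1=0xce
[6] flags=1010 EQ?F → skip
[7] flags=1010 HI?T → r2=0x29
[8] flags=1000 → (cmp)
[9] flags=1000 LS?T → r3=0x2b
[10] flags=1000 CC?T → r1=0x4d
[11] flags=1000 LE?T → r1=0x23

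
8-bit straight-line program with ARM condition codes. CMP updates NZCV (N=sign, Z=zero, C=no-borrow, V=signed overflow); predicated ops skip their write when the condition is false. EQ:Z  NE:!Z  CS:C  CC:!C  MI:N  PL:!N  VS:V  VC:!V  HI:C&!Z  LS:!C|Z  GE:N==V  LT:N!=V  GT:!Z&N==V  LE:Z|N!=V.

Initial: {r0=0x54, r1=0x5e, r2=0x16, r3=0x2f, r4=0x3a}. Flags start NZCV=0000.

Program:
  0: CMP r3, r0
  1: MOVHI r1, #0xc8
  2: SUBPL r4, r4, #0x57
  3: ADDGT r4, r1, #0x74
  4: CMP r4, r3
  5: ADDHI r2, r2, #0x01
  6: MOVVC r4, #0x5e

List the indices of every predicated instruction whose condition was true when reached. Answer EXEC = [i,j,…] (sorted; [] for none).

0: ✓ CMP  NZCV=1000
1: · MOVHI
2: · SUBPL
3: · ADDGT
4: ✓ CMP  NZCV=0010
5: ✓ ADDHI  r2←0x17
6: ✓ MOVVC  r4←0x5e

EXEC = [5,6]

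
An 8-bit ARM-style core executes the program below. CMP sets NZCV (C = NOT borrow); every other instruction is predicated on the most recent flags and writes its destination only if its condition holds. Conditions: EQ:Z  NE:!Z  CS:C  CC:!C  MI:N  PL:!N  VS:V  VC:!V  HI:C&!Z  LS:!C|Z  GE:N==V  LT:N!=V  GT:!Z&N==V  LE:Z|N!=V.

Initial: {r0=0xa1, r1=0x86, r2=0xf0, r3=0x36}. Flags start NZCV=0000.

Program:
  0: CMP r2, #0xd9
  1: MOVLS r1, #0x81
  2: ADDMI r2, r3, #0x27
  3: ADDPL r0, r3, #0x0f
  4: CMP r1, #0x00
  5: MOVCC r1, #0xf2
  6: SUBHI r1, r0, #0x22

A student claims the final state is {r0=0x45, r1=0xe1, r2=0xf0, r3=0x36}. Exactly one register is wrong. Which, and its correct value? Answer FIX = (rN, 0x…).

[0] flags=0010 → (cmp)
[1] flags=0010 LS?F → skip
[2] flags=0010 MI?F → skip
[3] flags=0010 PL?T → r0=0x45
[4] flags=1010 → (cmp)
[5] flags=1010 CC?F → skip
[6] flags=1010 HI?T → r1=0x23

FIX = (r1, 0x23)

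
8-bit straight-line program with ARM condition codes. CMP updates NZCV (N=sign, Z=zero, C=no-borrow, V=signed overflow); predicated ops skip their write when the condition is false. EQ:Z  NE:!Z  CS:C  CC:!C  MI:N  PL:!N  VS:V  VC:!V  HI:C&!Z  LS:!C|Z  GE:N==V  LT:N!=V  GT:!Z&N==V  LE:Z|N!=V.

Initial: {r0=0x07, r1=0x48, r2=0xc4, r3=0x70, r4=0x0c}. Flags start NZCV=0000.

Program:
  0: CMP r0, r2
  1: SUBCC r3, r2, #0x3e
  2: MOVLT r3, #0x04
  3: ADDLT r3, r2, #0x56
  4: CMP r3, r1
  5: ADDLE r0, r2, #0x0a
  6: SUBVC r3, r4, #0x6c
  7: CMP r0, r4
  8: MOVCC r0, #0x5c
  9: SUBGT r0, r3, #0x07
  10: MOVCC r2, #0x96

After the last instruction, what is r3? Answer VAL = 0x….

VAL = 0x86

[0] flags=0000 → (cmp)
[1] flags=0000 CC?T → r3=0x86
[2] flags=0000 LT?F → skip
[3] flags=0000 LT?F → skip
[4] flags=0011 → (cmp)
[5] flags=0011 LE?T → r0=0xce
[6] flags=0011 VC?F → skip
[7] flags=1010 → (cmp)
[8] flags=1010 CC?F → skip
[9] flags=1010 GT?F → skip
[10] flags=1010 CC?F → skip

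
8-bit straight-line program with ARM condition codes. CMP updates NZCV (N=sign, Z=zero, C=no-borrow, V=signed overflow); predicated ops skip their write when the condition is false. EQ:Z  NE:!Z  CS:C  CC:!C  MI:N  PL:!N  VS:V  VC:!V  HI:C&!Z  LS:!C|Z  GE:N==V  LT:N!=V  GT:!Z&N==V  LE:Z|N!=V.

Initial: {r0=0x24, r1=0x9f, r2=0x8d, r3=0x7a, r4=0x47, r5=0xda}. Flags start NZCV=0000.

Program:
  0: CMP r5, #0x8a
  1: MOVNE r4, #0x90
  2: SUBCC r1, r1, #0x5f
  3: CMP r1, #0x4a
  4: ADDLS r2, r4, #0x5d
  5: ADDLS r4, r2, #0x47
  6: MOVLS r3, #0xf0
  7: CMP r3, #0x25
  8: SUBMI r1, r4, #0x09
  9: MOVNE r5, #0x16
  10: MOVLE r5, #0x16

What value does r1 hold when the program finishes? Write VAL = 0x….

0: ✓ CMP  NZCV=0010
1: ✓ MOVNE  r4←0x90
2: · SUBCC
3: ✓ CMP  NZCV=0011
4: · ADDLS
5: · ADDLS
6: · MOVLS
7: ✓ CMP  NZCV=0010
8: · SUBMI
9: ✓ MOVNE  r5←0x16
10: · MOVLE

VAL = 0x9f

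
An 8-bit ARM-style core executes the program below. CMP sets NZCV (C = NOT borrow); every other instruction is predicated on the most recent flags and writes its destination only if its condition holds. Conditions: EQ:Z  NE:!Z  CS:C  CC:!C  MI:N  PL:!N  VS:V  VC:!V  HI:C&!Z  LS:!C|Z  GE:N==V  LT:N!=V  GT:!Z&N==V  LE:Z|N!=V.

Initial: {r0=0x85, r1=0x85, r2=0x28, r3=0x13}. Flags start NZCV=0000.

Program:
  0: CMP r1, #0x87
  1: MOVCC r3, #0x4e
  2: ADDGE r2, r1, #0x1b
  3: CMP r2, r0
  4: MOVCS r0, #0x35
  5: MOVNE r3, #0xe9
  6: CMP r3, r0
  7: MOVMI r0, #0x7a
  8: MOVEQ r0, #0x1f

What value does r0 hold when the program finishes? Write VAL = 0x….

VAL = 0x85

0: ✓ CMP  NZCV=1000
1: ✓ MOVCC  r3←0x4e
2: · ADDGE
3: ✓ CMP  NZCV=1001
4: · MOVCS
5: ✓ MOVNE  r3←0xe9
6: ✓ CMP  NZCV=0010
7: · MOVMI
8: · MOVEQ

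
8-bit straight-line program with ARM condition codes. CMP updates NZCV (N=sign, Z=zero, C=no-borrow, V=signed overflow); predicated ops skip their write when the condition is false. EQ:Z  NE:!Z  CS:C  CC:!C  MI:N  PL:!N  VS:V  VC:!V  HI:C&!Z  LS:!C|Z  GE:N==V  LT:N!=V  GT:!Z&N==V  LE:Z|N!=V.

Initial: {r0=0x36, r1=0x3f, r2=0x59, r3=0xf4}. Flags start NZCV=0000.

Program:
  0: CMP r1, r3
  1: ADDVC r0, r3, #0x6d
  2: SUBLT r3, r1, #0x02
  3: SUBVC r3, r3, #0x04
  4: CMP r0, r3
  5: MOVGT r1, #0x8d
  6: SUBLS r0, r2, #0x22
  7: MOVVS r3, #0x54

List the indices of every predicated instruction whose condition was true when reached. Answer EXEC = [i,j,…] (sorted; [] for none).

EXEC = [1,3,5,6]

[0] flags=0000 → (cmp)
[1] flags=0000 VC?T → r0=0x61
[2] flags=0000 LT?F → skip
[3] flags=0000 VC?T → r3=0xf0
[4] flags=0000 → (cmp)
[5] flags=0000 GT?T → r1=0x8d
[6] flags=0000 LS?T → r0=0x37
[7] flags=0000 VS?F → skip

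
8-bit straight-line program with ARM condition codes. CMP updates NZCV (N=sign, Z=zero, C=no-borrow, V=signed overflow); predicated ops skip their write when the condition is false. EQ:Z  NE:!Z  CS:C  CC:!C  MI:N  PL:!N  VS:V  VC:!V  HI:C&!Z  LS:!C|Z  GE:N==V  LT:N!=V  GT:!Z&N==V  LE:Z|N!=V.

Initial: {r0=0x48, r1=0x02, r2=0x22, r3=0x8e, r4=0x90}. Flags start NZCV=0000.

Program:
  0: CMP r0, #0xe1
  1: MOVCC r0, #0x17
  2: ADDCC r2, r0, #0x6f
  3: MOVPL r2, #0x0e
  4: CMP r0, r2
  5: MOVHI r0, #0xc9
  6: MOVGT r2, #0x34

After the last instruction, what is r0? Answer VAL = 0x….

VAL = 0xc9

[0] flags=0000 → (cmp)
[1] flags=0000 CC?T → r0=0x17
[2] flags=0000 CC?T → r2=0x86
[3] flags=0000 PL?T → r2=0x0e
[4] flags=0010 → (cmp)
[5] flags=0010 HI?T → r0=0xc9
[6] flags=0010 GT?T → r2=0x34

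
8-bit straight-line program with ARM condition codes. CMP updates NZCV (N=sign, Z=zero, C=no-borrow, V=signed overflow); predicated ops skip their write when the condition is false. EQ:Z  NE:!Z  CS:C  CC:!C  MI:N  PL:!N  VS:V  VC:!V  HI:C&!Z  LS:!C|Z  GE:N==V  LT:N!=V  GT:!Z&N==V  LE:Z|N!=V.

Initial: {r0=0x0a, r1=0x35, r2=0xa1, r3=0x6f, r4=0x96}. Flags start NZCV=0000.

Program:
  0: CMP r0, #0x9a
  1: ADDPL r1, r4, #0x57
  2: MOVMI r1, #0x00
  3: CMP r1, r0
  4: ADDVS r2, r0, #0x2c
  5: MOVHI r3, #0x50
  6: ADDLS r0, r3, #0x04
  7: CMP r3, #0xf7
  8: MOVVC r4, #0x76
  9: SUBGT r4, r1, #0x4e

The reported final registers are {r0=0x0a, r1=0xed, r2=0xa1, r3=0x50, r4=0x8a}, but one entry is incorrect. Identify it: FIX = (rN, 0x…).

FIX = (r4, 0x9f)

0: ✓ CMP  NZCV=0000
1: ✓ ADDPL  r1←0xed
2: · MOVMI
3: ✓ CMP  NZCV=1010
4: · ADDVS
5: ✓ MOVHI  r3←0x50
6: · ADDLS
7: ✓ CMP  NZCV=0000
8: ✓ MOVVC  r4←0x76
9: ✓ SUBGT  r4←0x9f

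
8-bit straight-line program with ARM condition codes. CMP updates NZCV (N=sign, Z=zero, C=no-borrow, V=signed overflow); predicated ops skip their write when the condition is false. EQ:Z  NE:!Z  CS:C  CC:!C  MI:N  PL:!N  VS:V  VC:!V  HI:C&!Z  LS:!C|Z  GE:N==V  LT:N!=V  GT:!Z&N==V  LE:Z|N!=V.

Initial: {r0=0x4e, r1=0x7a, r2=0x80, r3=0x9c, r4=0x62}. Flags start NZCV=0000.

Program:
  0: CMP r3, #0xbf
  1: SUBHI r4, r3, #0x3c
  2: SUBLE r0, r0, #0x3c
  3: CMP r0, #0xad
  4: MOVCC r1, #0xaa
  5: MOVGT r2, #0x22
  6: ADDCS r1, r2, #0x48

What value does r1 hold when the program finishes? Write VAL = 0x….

0: ✓ CMP  NZCV=1000
1: · SUBHI
2: ✓ SUBLE  r0←0x12
3: ✓ CMP  NZCV=0000
4: ✓ MOVCC  r1←0xaa
5: ✓ MOVGT  r2←0x22
6: · ADDCS

VAL = 0xaa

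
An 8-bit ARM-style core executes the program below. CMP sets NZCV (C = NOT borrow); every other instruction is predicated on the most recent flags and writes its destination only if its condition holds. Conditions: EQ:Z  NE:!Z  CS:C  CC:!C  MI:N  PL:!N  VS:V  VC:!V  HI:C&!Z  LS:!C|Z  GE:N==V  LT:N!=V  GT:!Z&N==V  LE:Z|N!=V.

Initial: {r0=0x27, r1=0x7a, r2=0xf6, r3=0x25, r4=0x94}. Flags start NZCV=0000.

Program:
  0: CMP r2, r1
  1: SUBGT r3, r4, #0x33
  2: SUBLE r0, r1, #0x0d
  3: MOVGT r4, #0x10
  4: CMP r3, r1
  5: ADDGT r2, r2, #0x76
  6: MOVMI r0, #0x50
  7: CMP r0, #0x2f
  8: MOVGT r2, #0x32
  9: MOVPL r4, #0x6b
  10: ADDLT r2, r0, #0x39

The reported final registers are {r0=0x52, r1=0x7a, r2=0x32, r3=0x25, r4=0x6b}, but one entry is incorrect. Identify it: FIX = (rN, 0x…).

FIX = (r0, 0x50)

[0] flags=0011 → (cmp)
[1] flags=0011 GT?F → skip
[2] flags=0011 LE?T → r0=0x6d
[3] flags=0011 GT?F → skip
[4] flags=1000 → (cmp)
[5] flags=1000 GT?F → skip
[6] flags=1000 MI?T → r0=0x50
[7] flags=0010 → (cmp)
[8] flags=0010 GT?T → r2=0x32
[9] flags=0010 PL?T → r4=0x6b
[10] flags=0010 LT?F → skip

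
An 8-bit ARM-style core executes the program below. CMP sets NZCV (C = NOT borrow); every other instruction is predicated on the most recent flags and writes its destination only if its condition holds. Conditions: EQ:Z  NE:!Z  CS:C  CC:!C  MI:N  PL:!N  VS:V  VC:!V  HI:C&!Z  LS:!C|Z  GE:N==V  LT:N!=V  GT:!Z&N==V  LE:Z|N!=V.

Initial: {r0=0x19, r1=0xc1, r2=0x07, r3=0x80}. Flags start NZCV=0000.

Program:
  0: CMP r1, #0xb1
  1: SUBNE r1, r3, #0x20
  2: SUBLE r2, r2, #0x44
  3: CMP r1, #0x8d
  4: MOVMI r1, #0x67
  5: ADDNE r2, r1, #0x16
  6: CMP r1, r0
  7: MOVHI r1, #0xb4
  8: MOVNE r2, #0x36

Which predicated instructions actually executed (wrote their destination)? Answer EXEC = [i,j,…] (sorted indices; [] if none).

[0] flags=0010 → (cmp)
[1] flags=0010 NE?T → r1=0x60
[2] flags=0010 LE?F → skip
[3] flags=1001 → (cmp)
[4] flags=1001 MI?T → r1=0x67
[5] flags=1001 NE?T → r2=0x7d
[6] flags=0010 → (cmp)
[7] flags=0010 HI?T → r1=0xb4
[8] flags=0010 NE?T → r2=0x36

EXEC = [1,4,5,7,8]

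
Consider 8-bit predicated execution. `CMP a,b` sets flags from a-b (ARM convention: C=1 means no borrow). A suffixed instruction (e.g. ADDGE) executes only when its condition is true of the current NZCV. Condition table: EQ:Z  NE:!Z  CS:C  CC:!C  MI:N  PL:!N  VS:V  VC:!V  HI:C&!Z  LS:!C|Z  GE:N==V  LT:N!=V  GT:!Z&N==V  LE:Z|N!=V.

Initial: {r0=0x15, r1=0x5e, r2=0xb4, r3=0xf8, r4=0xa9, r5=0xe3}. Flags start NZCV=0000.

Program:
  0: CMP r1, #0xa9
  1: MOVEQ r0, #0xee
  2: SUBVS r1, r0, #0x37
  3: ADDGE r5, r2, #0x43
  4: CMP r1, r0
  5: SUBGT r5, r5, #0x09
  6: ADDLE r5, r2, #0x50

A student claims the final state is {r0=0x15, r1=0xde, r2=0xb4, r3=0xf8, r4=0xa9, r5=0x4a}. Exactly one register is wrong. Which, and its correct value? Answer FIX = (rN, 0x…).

[0] flags=1001 → (cmp)
[1] flags=1001 EQ?F → skip
[2] flags=1001 VS?T → r1=0xde
[3] flags=1001 GE?T → r5=0xf7
[4] flags=1010 → (cmp)
[5] flags=1010 GT?F → skip
[6] flags=1010 LE?T → r5=0x04

FIX = (r5, 0x04)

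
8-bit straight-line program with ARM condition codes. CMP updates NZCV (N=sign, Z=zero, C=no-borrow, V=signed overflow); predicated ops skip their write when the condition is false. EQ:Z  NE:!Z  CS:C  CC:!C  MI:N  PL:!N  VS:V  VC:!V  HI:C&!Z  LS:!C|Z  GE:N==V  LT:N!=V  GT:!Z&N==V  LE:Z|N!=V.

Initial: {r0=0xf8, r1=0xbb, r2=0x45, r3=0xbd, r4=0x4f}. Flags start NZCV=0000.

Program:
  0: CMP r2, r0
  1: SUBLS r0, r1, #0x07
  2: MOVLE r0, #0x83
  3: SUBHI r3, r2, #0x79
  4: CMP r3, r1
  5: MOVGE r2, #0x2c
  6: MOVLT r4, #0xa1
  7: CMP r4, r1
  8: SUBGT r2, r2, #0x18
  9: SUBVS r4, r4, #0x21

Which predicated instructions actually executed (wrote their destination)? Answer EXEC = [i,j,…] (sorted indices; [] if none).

EXEC = [1,5,8,9]

[0] flags=0000 → (cmp)
[1] flags=0000 LS?T → r0=0xb4
[2] flags=0000 LE?F → skip
[3] flags=0000 HI?F → skip
[4] flags=0010 → (cmp)
[5] flags=0010 GE?T → r2=0x2c
[6] flags=0010 LT?F → skip
[7] flags=1001 → (cmp)
[8] flags=1001 GT?T → r2=0x14
[9] flags=1001 VS?T → r4=0x2e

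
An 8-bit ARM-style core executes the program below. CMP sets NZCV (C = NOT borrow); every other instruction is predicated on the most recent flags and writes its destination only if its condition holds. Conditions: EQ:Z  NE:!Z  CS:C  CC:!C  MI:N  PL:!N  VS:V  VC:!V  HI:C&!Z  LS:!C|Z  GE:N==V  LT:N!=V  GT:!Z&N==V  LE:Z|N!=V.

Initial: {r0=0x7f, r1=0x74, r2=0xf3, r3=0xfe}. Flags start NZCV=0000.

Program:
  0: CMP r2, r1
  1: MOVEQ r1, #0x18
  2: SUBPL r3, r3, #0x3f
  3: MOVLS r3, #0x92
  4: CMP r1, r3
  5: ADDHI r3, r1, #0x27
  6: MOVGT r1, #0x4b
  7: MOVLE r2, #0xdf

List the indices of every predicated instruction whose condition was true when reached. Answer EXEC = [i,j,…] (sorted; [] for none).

0: ✓ CMP  NZCV=0011
1: · MOVEQ
2: ✓ SUBPL  r3←0xbf
3: · MOVLS
4: ✓ CMP  NZCV=1001
5: · ADDHI
6: ✓ MOVGT  r1←0x4b
7: · MOVLE

EXEC = [2,6]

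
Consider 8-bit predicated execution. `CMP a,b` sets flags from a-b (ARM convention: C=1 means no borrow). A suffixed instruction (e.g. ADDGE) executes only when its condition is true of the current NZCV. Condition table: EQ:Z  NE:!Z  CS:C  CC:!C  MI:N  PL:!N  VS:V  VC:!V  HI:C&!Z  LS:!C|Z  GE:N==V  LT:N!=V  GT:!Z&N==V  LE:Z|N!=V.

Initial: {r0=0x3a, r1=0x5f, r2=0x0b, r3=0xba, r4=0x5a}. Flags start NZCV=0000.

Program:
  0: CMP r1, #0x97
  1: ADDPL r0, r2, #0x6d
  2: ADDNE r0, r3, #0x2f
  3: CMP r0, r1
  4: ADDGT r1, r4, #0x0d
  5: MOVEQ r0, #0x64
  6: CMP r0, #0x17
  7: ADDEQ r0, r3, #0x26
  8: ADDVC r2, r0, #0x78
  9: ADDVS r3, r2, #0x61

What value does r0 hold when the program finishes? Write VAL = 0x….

0: ✓ CMP  NZCV=1001
1: · ADDPL
2: ✓ ADDNE  r0←0xe9
3: ✓ CMP  NZCV=1010
4: · ADDGT
5: · MOVEQ
6: ✓ CMP  NZCV=1010
7: · ADDEQ
8: ✓ ADDVC  r2←0x61
9: · ADDVS

VAL = 0xe9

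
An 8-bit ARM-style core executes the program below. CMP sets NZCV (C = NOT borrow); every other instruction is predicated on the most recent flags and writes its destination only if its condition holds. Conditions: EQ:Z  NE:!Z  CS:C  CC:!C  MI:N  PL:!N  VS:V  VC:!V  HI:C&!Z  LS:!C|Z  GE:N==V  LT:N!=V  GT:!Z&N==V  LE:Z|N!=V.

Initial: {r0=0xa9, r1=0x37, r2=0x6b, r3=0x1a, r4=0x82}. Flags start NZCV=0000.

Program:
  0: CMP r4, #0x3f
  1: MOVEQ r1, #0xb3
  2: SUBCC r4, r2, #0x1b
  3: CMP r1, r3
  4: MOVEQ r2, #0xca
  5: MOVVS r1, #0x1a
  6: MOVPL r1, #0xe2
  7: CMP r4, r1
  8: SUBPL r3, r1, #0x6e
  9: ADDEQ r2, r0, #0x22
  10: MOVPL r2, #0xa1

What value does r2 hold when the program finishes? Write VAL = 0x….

[0] flags=0011 → (cmp)
[1] flags=0011 EQ?F → skip
[2] flags=0011 CC?F → skip
[3] flags=0010 → (cmp)
[4] flags=0010 EQ?F → skip
[5] flags=0010 VS?F → skip
[6] flags=0010 PL?T → r1=0xe2
[7] flags=1000 → (cmp)
[8] flags=1000 PL?F → skip
[9] flags=1000 EQ?F → skip
[10] flags=1000 PL?F → skip

VAL = 0x6b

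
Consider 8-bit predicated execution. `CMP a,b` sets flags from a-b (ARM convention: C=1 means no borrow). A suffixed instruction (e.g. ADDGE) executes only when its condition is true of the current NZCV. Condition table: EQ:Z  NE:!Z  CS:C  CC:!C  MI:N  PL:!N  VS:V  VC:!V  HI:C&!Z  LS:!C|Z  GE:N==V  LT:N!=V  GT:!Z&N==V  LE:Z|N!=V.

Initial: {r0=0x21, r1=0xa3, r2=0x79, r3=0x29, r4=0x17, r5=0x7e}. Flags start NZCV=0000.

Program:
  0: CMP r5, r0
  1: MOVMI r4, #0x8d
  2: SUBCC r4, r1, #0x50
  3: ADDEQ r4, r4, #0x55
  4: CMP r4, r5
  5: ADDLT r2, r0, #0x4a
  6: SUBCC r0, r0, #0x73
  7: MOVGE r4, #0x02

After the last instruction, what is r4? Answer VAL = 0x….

0: ✓ CMP  NZCV=0010
1: · MOVMI
2: · SUBCC
3: · ADDEQ
4: ✓ CMP  NZCV=1000
5: ✓ ADDLT  r2←0x6b
6: ✓ SUBCC  r0←0xae
7: · MOVGE

VAL = 0x17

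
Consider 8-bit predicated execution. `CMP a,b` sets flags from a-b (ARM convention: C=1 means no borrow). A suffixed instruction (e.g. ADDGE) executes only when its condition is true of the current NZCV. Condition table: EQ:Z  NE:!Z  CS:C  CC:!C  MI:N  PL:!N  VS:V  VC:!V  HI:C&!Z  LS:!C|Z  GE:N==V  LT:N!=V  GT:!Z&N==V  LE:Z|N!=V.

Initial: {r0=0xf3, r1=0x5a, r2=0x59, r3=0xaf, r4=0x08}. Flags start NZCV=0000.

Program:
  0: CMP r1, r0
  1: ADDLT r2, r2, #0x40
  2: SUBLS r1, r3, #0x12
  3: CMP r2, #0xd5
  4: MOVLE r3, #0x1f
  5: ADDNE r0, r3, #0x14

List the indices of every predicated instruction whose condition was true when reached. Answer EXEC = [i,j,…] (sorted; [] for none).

[0] flags=0000 → (cmp)
[1] flags=0000 LT?F → skip
[2] flags=0000 LS?T → r1=0x9d
[3] flags=1001 → (cmp)
[4] flags=1001 LE?F → skip
[5] flags=1001 NE?T → r0=0xc3

EXEC = [2,5]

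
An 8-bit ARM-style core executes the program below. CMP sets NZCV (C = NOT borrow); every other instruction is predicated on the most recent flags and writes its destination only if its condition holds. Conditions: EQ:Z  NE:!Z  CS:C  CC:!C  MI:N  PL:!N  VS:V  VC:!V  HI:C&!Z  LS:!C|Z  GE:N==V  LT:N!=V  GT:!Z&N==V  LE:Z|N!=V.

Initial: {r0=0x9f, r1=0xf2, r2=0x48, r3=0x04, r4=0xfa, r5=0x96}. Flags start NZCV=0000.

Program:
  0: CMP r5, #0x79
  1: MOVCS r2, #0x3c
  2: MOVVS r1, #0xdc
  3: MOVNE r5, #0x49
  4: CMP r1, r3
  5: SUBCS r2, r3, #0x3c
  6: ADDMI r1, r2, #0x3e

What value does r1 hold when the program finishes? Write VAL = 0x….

0: ✓ CMP  NZCV=0011
1: ✓ MOVCS  r2←0x3c
2: ✓ MOVVS  r1←0xdc
3: ✓ MOVNE  r5←0x49
4: ✓ CMP  NZCV=1010
5: ✓ SUBCS  r2←0xc8
6: ✓ ADDMI  r1←0x06

VAL = 0x06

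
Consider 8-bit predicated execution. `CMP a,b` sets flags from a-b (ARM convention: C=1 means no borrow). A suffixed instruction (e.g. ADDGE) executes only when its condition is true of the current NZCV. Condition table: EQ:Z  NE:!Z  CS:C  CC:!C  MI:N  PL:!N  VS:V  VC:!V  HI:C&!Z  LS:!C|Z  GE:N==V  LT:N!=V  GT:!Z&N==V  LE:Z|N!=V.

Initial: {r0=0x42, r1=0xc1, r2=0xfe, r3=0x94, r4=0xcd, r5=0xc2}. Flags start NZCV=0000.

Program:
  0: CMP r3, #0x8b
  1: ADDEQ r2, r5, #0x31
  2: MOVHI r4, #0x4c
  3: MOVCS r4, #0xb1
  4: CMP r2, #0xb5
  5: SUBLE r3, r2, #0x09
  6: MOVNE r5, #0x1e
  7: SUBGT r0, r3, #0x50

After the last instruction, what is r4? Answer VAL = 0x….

VAL = 0xb1

0: ✓ CMP  NZCV=0010
1: · ADDEQ
2: ✓ MOVHI  r4←0x4c
3: ✓ MOVCS  r4←0xb1
4: ✓ CMP  NZCV=0010
5: · SUBLE
6: ✓ MOVNE  r5←0x1e
7: ✓ SUBGT  r0←0x44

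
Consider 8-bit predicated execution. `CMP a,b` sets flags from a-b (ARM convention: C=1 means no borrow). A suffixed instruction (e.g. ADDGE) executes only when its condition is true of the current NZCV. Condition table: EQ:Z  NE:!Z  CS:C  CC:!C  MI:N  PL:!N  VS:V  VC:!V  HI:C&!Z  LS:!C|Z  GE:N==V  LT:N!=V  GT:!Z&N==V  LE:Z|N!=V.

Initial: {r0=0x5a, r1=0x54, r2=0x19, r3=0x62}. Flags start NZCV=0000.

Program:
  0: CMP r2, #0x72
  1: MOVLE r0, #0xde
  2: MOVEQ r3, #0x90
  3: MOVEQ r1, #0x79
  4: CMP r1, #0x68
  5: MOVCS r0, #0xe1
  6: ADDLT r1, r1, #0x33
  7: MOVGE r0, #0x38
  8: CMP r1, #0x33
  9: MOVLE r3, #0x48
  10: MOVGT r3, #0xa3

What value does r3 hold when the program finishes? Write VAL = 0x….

VAL = 0x48

0: ✓ CMP  NZCV=1000
1: ✓ MOVLE  r0←0xde
2: · MOVEQ
3: · MOVEQ
4: ✓ CMP  NZCV=1000
5: · MOVCS
6: ✓ ADDLT  r1←0x87
7: · MOVGE
8: ✓ CMP  NZCV=0011
9: ✓ MOVLE  r3←0x48
10: · MOVGT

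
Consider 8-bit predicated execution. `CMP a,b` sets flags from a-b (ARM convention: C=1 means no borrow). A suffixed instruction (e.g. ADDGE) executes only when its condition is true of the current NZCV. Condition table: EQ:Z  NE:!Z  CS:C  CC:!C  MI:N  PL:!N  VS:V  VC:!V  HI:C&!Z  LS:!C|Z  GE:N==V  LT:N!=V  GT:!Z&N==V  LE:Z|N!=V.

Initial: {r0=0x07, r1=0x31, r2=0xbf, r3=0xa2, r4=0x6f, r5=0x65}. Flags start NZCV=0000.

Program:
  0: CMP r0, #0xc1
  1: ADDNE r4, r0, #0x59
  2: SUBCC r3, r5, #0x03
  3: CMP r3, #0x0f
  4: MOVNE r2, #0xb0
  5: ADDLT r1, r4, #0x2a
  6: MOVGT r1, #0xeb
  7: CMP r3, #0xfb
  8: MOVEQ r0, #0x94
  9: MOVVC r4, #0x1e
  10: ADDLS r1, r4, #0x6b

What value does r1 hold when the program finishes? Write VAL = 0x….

VAL = 0x89

[0] flags=0000 → (cmp)
[1] flags=0000 NE?T → r4=0x60
[2] flags=0000 CC?T → r3=0x62
[3] flags=0010 → (cmp)
[4] flags=0010 NE?T → r2=0xb0
[5] flags=0010 LT?F → skip
[6] flags=0010 GT?T → r1=0xeb
[7] flags=0000 → (cmp)
[8] flags=0000 EQ?F → skip
[9] flags=0000 VC?T → r4=0x1e
[10] flags=0000 LS?T → r1=0x89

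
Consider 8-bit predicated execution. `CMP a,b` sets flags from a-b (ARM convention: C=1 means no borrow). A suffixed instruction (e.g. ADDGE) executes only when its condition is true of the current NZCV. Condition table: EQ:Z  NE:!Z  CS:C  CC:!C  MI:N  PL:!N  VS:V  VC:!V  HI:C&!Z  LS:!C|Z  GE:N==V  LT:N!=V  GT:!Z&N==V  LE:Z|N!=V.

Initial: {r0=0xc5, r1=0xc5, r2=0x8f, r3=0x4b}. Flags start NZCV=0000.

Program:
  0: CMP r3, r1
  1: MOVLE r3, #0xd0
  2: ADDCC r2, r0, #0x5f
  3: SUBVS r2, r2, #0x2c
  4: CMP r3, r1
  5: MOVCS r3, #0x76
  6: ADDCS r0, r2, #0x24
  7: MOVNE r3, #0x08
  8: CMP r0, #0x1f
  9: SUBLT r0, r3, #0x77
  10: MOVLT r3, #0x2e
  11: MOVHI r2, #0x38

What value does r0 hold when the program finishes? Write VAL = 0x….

VAL = 0x91

0: ✓ CMP  NZCV=1001
1: · MOVLE
2: ✓ ADDCC  r2←0x24
3: ✓ SUBVS  r2←0xf8
4: ✓ CMP  NZCV=1001
5: · MOVCS
6: · ADDCS
7: ✓ MOVNE  r3←0x08
8: ✓ CMP  NZCV=1010
9: ✓ SUBLT  r0←0x91
10: ✓ MOVLT  r3←0x2e
11: ✓ MOVHI  r2←0x38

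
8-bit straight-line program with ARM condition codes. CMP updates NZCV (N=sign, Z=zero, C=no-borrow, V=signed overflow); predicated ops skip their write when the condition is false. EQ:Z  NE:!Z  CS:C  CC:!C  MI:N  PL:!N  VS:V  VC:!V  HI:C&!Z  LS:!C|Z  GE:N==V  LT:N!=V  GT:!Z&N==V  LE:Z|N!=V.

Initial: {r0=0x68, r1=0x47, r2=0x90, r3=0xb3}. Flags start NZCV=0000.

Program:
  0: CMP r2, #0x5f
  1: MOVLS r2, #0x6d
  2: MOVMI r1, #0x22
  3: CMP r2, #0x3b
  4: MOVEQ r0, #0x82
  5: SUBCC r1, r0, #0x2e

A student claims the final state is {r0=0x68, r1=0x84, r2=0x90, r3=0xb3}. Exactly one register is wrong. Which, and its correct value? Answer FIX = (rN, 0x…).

0: ✓ CMP  NZCV=0011
1: · MOVLS
2: · MOVMI
3: ✓ CMP  NZCV=0011
4: · MOVEQ
5: · SUBCC

FIX = (r1, 0x47)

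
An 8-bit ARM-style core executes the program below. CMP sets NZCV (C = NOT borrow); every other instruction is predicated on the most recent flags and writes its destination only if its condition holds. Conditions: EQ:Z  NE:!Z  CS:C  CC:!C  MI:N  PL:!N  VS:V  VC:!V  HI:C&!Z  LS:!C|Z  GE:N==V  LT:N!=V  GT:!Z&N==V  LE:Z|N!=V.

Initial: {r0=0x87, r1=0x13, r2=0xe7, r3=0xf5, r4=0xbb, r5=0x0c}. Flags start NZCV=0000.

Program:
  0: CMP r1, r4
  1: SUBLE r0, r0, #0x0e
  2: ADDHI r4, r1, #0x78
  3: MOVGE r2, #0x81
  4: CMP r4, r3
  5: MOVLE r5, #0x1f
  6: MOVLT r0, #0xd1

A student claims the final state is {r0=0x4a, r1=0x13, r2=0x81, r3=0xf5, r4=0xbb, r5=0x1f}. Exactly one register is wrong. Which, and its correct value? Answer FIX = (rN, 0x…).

0: ✓ CMP  NZCV=0000
1: · SUBLE
2: · ADDHI
3: ✓ MOVGE  r2←0x81
4: ✓ CMP  NZCV=1000
5: ✓ MOVLE  r5←0x1f
6: ✓ MOVLT  r0←0xd1

FIX = (r0, 0xd1)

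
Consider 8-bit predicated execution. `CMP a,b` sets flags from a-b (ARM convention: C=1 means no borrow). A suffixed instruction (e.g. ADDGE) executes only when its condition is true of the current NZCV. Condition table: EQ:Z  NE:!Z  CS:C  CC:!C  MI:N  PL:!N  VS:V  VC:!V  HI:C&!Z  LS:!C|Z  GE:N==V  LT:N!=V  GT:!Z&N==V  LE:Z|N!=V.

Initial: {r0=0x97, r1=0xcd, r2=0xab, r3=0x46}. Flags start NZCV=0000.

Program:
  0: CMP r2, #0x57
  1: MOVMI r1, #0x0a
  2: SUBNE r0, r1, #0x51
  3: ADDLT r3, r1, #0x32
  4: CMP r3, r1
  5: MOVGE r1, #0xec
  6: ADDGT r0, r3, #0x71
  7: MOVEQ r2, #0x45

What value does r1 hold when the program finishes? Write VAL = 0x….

VAL = 0xec

[0] flags=0011 → (cmp)
[1] flags=0011 MI?F → skip
[2] flags=0011 NE?T → r0=0x7c
[3] flags=0011 LT?T → r3=0xff
[4] flags=0010 → (cmp)
[5] flags=0010 GE?T → r1=0xec
[6] flags=0010 GT?T → r0=0x70
[7] flags=0010 EQ?F → skip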